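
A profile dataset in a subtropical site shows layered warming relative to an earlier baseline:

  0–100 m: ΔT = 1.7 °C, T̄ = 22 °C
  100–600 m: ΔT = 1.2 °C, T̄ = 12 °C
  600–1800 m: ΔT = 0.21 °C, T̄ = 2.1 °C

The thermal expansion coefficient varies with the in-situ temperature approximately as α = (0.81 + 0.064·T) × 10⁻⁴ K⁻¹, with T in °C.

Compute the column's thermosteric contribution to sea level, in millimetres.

Layer 1: α = (0.81 + 0.064×22)×10⁻⁴ = 2.218×10⁻⁴ K⁻¹
Layer 2: α = (0.81 + 0.064×12)×10⁻⁴ = 1.578×10⁻⁴ K⁻¹
Layer 3: α = (0.81 + 0.064×2.1)×10⁻⁴ = 0.9444×10⁻⁴ K⁻¹
0–100 m: 2.218×10⁻⁴ × 1.7 × 100 = 0.037706 m
Layer 2: 1.2 × 500 × 1.578×10⁻⁴ = 0.09468 m
600–1800 m: 0.9444×10⁻⁴ × 1200 × 0.21 = 0.02379888 m
Δh = 0.037706 + 0.09468 + 0.02379888 = 0.15618488 m

156 mm of thermosteric rise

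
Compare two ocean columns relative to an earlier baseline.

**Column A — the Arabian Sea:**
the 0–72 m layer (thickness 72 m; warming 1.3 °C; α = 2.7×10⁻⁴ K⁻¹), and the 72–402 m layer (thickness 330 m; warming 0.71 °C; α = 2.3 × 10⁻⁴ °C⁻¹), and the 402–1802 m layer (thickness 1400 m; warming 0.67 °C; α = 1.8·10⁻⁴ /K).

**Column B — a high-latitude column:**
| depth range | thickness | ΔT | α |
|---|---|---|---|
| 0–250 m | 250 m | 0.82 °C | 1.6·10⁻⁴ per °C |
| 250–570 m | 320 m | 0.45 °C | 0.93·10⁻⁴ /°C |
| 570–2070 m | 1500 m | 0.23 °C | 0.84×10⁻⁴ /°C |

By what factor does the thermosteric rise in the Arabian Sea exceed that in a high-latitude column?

a factor of 3.3

A 0–72 m: 72 × 1.3 × 2.7×10⁻⁴ = 0.025272 m
A Layer 2: 330 × 2.3×10⁻⁴ × 0.71 = 0.053889 m
A 402–1802 m: 0.67 × 1.8×10⁻⁴ × 1400 = 0.16884 m
A total: 0.248001 m
B Layer 1: 1.6×10⁻⁴ × 0.82 × 250 = 0.03280 m
B Layer 2: 0.93×10⁻⁴ × 320 × 0.45 = 0.013392 m
B 570–2070 m: 0.84×10⁻⁴ × 0.23 × 1500 = 0.02898 m
B total: 0.075172 m
Ratio: 0.248001 / 0.075172 ≈ 3.299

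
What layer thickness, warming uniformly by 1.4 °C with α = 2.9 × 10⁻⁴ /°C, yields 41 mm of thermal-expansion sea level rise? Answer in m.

about 101 m

H = Δh/(αΔT) = 0.041 / (2.9×10⁻⁴ × 1.4) ≈ 101.0 m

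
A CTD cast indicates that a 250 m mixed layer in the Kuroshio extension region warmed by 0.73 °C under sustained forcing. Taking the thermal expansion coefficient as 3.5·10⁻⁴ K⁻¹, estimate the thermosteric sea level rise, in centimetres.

Δh = αΔT·H = 3.5×10⁻⁴ × 0.73 × 250 = 0.063875 m

Δh = 6.39 cm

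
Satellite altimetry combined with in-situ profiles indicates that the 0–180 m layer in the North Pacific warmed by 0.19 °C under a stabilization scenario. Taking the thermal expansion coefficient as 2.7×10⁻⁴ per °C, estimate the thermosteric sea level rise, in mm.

Δh = αΔT·H = 2.7×10⁻⁴ × 0.19 × 180 = 0.009234 m

9.23 mm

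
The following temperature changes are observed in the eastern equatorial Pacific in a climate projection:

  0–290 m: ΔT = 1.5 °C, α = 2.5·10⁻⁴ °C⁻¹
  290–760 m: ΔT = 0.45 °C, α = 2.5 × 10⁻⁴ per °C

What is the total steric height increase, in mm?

Layer 1: 290 × 2.5×10⁻⁴ × 1.5 = 0.10875 m
2.5×10⁻⁴ × 0.45 × 470 = 0.052875 m
Δh = 0.10875 + 0.052875 = 0.161625 m

162 mm of thermosteric rise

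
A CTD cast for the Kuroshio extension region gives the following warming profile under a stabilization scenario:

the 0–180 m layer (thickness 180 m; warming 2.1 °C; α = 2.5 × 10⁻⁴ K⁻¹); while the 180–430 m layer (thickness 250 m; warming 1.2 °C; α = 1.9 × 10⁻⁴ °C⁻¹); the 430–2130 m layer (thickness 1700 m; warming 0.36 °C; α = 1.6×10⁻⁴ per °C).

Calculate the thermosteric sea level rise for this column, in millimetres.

about 249 mm

Layer 1: 2.1 × 180 × 2.5×10⁻⁴ = 0.09450 m
180–430 m: 1.9×10⁻⁴ × 1.2 × 250 = 0.05700 m
430–2130 m: 1.6×10⁻⁴ × 0.36 × 1700 = 0.09792 m
Δh = 0.09450 + 0.05700 + 0.09792 = 0.24942 m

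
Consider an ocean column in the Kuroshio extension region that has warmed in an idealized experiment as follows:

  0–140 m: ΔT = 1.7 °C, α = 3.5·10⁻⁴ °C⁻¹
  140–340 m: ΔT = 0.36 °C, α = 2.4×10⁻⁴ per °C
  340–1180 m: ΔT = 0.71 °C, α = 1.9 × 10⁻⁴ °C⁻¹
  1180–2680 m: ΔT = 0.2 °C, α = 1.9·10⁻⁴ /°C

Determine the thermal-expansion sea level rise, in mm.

271 mm of thermosteric rise

Layer 1: 1.7 × 140 × 3.5×10⁻⁴ = 0.08330 m
0.36 × 2.4×10⁻⁴ × 200 = 0.01728 m
340–1180 m: 840 × 1.9×10⁻⁴ × 0.71 = 0.113316 m
1180–2680 m: 0.2 × 1.9×10⁻⁴ × 1500 = 0.05700 m
Δh = 0.08330 + 0.01728 + 0.113316 + 0.05700 = 0.270896 m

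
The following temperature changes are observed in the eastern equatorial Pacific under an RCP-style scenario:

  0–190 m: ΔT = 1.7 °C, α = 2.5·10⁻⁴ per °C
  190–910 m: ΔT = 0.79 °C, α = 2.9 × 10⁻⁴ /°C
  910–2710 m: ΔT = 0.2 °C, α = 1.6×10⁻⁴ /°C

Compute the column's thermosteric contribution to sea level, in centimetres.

Δh = 30.3 cm

190 × 1.7 × 2.5×10⁻⁴ = 0.08075 m
2.9×10⁻⁴ × 720 × 0.79 = 0.164952 m
910–2710 m: 0.2 × 1800 × 1.6×10⁻⁴ = 0.05760 m
Δh = 0.08075 + 0.164952 + 0.05760 = 0.303302 m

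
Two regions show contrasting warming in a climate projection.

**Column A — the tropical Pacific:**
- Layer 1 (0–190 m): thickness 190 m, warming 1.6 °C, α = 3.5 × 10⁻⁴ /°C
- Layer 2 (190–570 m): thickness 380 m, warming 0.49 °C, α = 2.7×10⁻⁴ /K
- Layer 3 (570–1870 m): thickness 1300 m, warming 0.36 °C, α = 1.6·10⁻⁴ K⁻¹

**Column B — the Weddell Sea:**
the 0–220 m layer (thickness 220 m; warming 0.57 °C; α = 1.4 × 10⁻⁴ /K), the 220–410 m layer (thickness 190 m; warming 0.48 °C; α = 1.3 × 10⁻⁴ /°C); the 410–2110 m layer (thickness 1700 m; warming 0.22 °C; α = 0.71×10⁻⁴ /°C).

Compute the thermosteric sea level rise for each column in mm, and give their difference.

Δh_A ≈ 230 mm, Δh_B ≈ 56 mm; difference ≈ 180 mm

A 0–190 m: 1.6 × 3.5×10⁻⁴ × 190 = 0.10640 m
A 380 × 0.49 × 2.7×10⁻⁴ = 0.050274 m
A 0.36 × 1300 × 1.6×10⁻⁴ = 0.07488 m
A total: 0.231554 m
B Layer 1: 0.57 × 220 × 1.4×10⁻⁴ = 0.017556 m
B 220–410 m: 190 × 1.3×10⁻⁴ × 0.48 = 0.011856 m
B Layer 3: 1700 × 0.22 × 0.71×10⁻⁴ = 0.026554 m
B total: 0.055966 m
Difference: 0.231554 − 0.055966 = 0.175588 m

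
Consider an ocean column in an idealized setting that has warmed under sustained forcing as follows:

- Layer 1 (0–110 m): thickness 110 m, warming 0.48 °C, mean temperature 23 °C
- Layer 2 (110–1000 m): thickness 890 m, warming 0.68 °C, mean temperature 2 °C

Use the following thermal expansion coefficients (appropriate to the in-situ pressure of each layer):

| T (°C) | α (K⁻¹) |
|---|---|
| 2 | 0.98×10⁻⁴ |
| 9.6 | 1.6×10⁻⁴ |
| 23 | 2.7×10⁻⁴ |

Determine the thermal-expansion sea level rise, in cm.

Δh = 7.36 cm

Layer 1 at 23 °C → α = 2.7×10⁻⁴ K⁻¹
Layer 2 at 2 °C → α = 0.98×10⁻⁴ K⁻¹
0–110 m: 0.48 × 2.7×10⁻⁴ × 110 = 0.014256 m
890 × 0.98×10⁻⁴ × 0.68 = 0.0593096 m
Δh = 0.014256 + 0.0593096 = 0.0735656 m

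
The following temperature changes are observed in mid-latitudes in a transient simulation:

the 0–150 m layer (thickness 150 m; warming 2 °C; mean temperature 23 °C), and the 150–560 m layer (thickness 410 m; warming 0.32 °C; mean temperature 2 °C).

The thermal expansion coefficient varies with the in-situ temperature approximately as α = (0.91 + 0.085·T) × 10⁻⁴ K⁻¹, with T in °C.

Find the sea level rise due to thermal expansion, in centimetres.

Layer 1: α = (0.91 + 0.085×23)×10⁻⁴ = 2.865×10⁻⁴ K⁻¹
Layer 2: α = (0.91 + 0.085×2)×10⁻⁴ = 1.08×10⁻⁴ K⁻¹
0–150 m: 150 × 2 × 2.865×10⁻⁴ = 0.08595 m
150–560 m: 1.08×10⁻⁴ × 0.32 × 410 = 0.0141696 m
Δh = 0.08595 + 0.0141696 = 0.1001196 m

10.0 cm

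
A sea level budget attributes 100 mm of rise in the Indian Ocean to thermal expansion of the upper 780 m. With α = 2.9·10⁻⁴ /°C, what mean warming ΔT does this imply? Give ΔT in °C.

ΔT = Δh/(αH) = 0.1 / (2.9×10⁻⁴ × 780) ≈ 0.4421 °C

about 0.44 °C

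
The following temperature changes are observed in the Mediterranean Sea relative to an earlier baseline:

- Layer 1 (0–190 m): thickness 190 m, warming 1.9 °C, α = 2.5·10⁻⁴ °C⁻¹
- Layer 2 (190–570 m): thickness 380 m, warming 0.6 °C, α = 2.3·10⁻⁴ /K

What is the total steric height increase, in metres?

0.14 m

Layer 1: 1.9 × 190 × 2.5×10⁻⁴ = 0.09025 m
Layer 2: 380 × 0.6 × 2.3×10⁻⁴ = 0.05244 m
Δh = 0.09025 + 0.05244 = 0.14269 m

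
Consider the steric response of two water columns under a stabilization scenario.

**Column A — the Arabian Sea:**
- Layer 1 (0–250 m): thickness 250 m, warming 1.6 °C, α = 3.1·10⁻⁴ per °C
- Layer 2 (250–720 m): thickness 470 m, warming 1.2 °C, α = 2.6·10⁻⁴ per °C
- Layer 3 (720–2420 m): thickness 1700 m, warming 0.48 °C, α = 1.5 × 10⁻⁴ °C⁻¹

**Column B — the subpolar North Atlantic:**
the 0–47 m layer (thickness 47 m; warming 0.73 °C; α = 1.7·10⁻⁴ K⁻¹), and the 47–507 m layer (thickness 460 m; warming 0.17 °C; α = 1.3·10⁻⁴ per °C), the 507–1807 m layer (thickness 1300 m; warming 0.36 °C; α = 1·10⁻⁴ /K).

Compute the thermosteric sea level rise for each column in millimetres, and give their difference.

A: 390 mm; B: 63 mm; difference 330 mm

A Layer 1: 3.1×10⁻⁴ × 250 × 1.6 = 0.12400 m
A 1.2 × 470 × 2.6×10⁻⁴ = 0.14664 m
A 0.48 × 1700 × 1.5×10⁻⁴ = 0.12240 m
A total: 0.39304 m
B 47 × 0.73 × 1.7×10⁻⁴ = 0.0058327 m
B 47–507 m: 1.3×10⁻⁴ × 0.17 × 460 = 0.010166 m
B 507–1807 m: 1300 × 0.36 × 1×10⁻⁴ = 0.04680 m
B total: 0.0627987 m
Difference: 0.39304 − 0.0627987 = 0.3302413 m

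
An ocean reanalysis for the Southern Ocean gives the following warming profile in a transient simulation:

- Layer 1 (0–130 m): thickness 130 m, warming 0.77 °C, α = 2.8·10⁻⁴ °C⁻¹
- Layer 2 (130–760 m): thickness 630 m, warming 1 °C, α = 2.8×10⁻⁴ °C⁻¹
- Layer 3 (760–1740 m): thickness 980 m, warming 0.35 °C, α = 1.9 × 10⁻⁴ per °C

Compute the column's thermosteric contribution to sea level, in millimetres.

0–130 m: 2.8×10⁻⁴ × 130 × 0.77 = 0.028028 m
2.8×10⁻⁴ × 630 × 1 = 0.17640 m
760–1740 m: 0.35 × 980 × 1.9×10⁻⁴ = 0.06517 m
Δh = 0.028028 + 0.17640 + 0.06517 = 0.269598 m

about 270 mm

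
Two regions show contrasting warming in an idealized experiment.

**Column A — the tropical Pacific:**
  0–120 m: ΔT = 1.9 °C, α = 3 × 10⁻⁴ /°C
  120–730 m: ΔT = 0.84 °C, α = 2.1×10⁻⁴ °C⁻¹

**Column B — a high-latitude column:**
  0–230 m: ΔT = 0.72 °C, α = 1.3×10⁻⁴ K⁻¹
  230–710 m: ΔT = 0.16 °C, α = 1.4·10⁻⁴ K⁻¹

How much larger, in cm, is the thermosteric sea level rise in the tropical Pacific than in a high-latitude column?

Δh_A − Δh_B ≈ 14.4 cm

A 0–120 m: 120 × 3×10⁻⁴ × 1.9 = 0.06840 m
A 0.84 × 610 × 2.1×10⁻⁴ = 0.107604 m
A total: 0.176004 m
B 230 × 0.72 × 1.3×10⁻⁴ = 0.021528 m
B 0.16 × 1.4×10⁻⁴ × 480 = 0.010752 m
B total: 0.03228 m
Difference: 0.176004 − 0.03228 = 0.143724 m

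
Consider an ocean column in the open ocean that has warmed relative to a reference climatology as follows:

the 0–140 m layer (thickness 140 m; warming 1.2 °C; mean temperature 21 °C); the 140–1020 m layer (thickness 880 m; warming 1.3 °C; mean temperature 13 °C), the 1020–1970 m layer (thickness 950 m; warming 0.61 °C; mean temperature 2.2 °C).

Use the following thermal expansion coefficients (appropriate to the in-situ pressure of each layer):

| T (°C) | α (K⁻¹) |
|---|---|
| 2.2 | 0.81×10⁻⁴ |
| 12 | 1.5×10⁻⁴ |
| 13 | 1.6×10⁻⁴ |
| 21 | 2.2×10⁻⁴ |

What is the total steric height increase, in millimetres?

267 mm

Layer 1 at 21 °C → α = 2.2×10⁻⁴ K⁻¹
Layer 2 at 13 °C → α = 1.6×10⁻⁴ K⁻¹
Layer 3 at 2.2 °C → α = 0.81×10⁻⁴ K⁻¹
Layer 1: 140 × 1.2 × 2.2×10⁻⁴ = 0.03696 m
140–1020 m: 1.3 × 880 × 1.6×10⁻⁴ = 0.18304 m
0.81×10⁻⁴ × 0.61 × 950 = 0.0469395 m
Δh = 0.03696 + 0.18304 + 0.0469395 = 0.2669395 m ≈ 267 mm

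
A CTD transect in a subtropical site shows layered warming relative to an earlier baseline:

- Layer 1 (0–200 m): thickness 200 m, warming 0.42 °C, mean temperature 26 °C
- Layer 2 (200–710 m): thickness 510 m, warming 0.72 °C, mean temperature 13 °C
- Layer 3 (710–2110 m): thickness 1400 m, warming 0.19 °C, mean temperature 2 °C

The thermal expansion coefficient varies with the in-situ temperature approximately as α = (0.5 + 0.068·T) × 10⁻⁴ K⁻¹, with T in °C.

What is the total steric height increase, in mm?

about 86.8 mm

Layer 1: α = (0.5 + 0.068×26)×10⁻⁴ = 2.268×10⁻⁴ K⁻¹
Layer 2: α = (0.5 + 0.068×13)×10⁻⁴ = 1.384×10⁻⁴ K⁻¹
Layer 3: α = (0.5 + 0.068×2)×10⁻⁴ = 0.636×10⁻⁴ K⁻¹
Layer 1: 200 × 2.268×10⁻⁴ × 0.42 = 0.0190512 m
0.72 × 1.384×10⁻⁴ × 510 = 0.05082048 m
710–2110 m: 1400 × 0.19 × 0.636×10⁻⁴ = 0.0169176 m
Δh = 0.0190512 + 0.05082048 + 0.0169176 = 0.08678928 m ≈ 86.8 mm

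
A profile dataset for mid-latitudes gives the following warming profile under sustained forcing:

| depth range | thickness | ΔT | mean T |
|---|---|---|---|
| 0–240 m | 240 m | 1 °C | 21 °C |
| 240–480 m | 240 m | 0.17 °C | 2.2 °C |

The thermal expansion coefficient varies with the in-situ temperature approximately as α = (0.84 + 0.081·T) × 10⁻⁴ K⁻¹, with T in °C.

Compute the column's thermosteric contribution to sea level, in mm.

65.1 mm of thermosteric rise

Layer 1: α = (0.84 + 0.081×21)×10⁻⁴ = 2.541×10⁻⁴ K⁻¹
Layer 2: α = (0.84 + 0.081×2.2)×10⁻⁴ = 1.0182×10⁻⁴ K⁻¹
Layer 1: 2.541×10⁻⁴ × 240 × 1 = 0.060984 m
0.17 × 1.0182×10⁻⁴ × 240 = 0.004154256 m
Δh = 0.060984 + 0.004154256 = 0.065138256 m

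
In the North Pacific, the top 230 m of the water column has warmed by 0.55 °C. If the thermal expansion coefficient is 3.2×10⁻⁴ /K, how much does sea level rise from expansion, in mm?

about 40.5 mm

Δh = αΔT·H = 3.2×10⁻⁴ × 0.55 × 230 = 0.04048 m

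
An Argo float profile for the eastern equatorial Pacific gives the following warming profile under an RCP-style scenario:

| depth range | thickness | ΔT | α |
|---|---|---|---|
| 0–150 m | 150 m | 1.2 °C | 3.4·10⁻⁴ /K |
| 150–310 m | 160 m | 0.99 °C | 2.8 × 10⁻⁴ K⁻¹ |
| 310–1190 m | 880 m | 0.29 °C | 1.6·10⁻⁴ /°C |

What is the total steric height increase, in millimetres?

146 mm of thermosteric rise

150 × 1.2 × 3.4×10⁻⁴ = 0.06120 m
150–310 m: 160 × 0.99 × 2.8×10⁻⁴ = 0.044352 m
310–1190 m: 1.6×10⁻⁴ × 880 × 0.29 = 0.040832 m
Δh = 0.06120 + 0.044352 + 0.040832 = 0.146384 m ≈ 146 mm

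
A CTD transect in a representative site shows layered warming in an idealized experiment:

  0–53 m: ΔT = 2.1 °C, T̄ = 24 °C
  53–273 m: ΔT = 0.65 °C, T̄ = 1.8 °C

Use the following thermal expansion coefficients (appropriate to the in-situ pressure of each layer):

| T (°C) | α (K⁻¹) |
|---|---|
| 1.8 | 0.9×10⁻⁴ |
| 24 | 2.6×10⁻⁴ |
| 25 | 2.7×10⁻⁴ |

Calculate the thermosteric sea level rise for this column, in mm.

Δh = 42 mm

Layer 1 at 24 °C → α = 2.6×10⁻⁴ K⁻¹
Layer 2 at 1.8 °C → α = 0.9×10⁻⁴ K⁻¹
0–53 m: 2.1 × 53 × 2.6×10⁻⁴ = 0.028938 m
0.65 × 220 × 0.9×10⁻⁴ = 0.01287 m
Δh = 0.028938 + 0.01287 = 0.041808 m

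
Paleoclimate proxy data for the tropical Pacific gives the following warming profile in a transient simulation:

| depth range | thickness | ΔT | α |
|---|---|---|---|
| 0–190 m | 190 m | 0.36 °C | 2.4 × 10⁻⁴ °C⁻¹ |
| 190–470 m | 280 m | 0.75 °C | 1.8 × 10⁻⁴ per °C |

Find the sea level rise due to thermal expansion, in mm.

Δh = 54.2 mm

0–190 m: 2.4×10⁻⁴ × 0.36 × 190 = 0.016416 m
Layer 2: 0.75 × 1.8×10⁻⁴ × 280 = 0.03780 m
Δh = 0.016416 + 0.03780 = 0.054216 m ≈ 54.2 mm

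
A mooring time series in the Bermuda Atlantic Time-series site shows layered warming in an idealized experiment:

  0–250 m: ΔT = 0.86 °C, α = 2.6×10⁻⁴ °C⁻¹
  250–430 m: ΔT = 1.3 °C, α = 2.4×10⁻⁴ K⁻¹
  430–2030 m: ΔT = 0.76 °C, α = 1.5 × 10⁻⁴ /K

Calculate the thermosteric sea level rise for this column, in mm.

about 294 mm

Layer 1: 250 × 0.86 × 2.6×10⁻⁴ = 0.05590 m
Layer 2: 180 × 2.4×10⁻⁴ × 1.3 = 0.05616 m
Layer 3: 0.76 × 1600 × 1.5×10⁻⁴ = 0.18240 m
Δh = 0.05590 + 0.05616 + 0.18240 = 0.29446 m ≈ 294 mm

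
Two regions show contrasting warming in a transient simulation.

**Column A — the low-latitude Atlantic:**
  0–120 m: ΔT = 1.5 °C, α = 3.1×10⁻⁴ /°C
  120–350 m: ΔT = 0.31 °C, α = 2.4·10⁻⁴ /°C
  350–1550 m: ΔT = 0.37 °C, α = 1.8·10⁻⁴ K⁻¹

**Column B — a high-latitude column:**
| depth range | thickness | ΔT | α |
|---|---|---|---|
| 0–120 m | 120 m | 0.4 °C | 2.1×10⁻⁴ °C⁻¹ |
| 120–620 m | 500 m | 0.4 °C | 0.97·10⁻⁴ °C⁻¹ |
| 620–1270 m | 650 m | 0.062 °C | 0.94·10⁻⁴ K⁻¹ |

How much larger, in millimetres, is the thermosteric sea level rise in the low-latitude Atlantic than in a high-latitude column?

A Layer 1: 1.5 × 3.1×10⁻⁴ × 120 = 0.05580 m
A 120–350 m: 2.4×10⁻⁴ × 230 × 0.31 = 0.017112 m
A Layer 3: 1.8×10⁻⁴ × 0.37 × 1200 = 0.07992 m
A total: 0.152832 m
B 0.4 × 120 × 2.1×10⁻⁴ = 0.01008 m
B 120–620 m: 0.4 × 0.97×10⁻⁴ × 500 = 0.01940 m
B 620–1270 m: 0.94×10⁻⁴ × 650 × 0.062 = 0.0037882 m
B total: 0.0332682 m
Difference: 0.152832 − 0.0332682 = 0.1195638 m

Δh_A − Δh_B ≈ 120 mm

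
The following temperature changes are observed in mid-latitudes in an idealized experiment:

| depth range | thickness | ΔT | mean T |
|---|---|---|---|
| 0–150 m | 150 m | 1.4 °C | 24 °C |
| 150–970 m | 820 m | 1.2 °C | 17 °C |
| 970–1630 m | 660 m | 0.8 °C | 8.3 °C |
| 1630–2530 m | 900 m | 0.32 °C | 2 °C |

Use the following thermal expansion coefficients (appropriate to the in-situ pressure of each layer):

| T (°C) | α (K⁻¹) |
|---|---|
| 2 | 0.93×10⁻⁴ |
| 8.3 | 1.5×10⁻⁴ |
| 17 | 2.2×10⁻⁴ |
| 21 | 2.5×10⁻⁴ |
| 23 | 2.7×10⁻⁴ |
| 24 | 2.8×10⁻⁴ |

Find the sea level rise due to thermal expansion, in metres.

about 0.381 m

Layer 1 at 24 °C → α = 2.8×10⁻⁴ K⁻¹
Layer 2 at 17 °C → α = 2.2×10⁻⁴ K⁻¹
Layer 3 at 8.3 °C → α = 1.5×10⁻⁴ K⁻¹
Layer 4 at 2 °C → α = 0.93×10⁻⁴ K⁻¹
0–150 m: 150 × 2.8×10⁻⁴ × 1.4 = 0.05880 m
2.2×10⁻⁴ × 1.2 × 820 = 0.21648 m
Layer 3: 0.8 × 1.5×10⁻⁴ × 660 = 0.07920 m
900 × 0.32 × 0.93×10⁻⁴ = 0.026784 m
Δh = 0.05880 + 0.21648 + 0.07920 + 0.026784 = 0.381264 m ≈ 0.381 m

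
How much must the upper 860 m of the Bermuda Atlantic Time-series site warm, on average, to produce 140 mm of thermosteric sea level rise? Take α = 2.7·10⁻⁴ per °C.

ΔT = Δh/(αH) = 0.14 / (2.7×10⁻⁴ × 860) ≈ 0.6029 K

about 0.603 K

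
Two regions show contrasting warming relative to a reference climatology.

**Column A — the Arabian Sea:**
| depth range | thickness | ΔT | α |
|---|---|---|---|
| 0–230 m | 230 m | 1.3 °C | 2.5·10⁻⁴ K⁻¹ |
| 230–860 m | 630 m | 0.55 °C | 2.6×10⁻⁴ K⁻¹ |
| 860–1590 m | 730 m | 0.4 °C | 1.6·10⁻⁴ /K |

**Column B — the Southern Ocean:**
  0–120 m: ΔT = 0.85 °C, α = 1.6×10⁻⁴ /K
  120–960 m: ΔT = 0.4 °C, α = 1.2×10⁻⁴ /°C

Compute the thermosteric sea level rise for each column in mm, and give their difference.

Δh_A ≈ 210 mm, Δh_B ≈ 57 mm; difference ≈ 150 mm

A 1.3 × 2.5×10⁻⁴ × 230 = 0.07475 m
A Layer 2: 2.6×10⁻⁴ × 0.55 × 630 = 0.09009 m
A 860–1590 m: 1.6×10⁻⁴ × 0.4 × 730 = 0.04672 m
A total: 0.21156 m
B Layer 1: 1.6×10⁻⁴ × 120 × 0.85 = 0.01632 m
B Layer 2: 1.2×10⁻⁴ × 840 × 0.4 = 0.04032 m
B total: 0.05664 m
Difference: 0.21156 − 0.05664 = 0.15492 m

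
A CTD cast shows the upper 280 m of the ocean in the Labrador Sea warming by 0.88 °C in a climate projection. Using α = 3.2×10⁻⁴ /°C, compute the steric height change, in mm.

79 mm of thermosteric rise

Δh = αΔT·H = 3.2×10⁻⁴ × 0.88 × 280 = 0.078848 m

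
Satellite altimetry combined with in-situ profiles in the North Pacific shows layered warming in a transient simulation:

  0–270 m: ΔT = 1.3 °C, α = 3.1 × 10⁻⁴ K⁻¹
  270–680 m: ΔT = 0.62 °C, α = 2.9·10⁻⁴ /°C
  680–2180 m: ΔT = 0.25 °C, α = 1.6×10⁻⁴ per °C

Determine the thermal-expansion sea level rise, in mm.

270 × 1.3 × 3.1×10⁻⁴ = 0.10881 m
Layer 2: 410 × 0.62 × 2.9×10⁻⁴ = 0.073718 m
Layer 3: 0.25 × 1500 × 1.6×10⁻⁴ = 0.06000 m
Δh = 0.10881 + 0.073718 + 0.06000 = 0.242528 m ≈ 240 mm

240 mm of thermosteric rise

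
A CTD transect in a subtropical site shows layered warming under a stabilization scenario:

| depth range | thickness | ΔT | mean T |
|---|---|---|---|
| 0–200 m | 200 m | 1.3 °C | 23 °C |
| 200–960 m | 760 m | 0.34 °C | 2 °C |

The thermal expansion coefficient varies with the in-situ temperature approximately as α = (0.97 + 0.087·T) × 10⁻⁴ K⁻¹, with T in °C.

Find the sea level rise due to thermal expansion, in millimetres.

Layer 1: α = (0.97 + 0.087×23)×10⁻⁴ = 2.971×10⁻⁴ K⁻¹
Layer 2: α = (0.97 + 0.087×2)×10⁻⁴ = 1.144×10⁻⁴ K⁻¹
200 × 2.971×10⁻⁴ × 1.3 = 0.077246 m
200–960 m: 1.144×10⁻⁴ × 0.34 × 760 = 0.02956096 m
Δh = 0.077246 + 0.02956096 = 0.10680696 m ≈ 107 mm

about 107 mm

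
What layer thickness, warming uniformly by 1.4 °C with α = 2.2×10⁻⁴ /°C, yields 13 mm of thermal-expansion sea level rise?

H = Δh/(αΔT) = 0.013 / (2.2×10⁻⁴ × 1.4) ≈ 42.21 m

about 42.2 m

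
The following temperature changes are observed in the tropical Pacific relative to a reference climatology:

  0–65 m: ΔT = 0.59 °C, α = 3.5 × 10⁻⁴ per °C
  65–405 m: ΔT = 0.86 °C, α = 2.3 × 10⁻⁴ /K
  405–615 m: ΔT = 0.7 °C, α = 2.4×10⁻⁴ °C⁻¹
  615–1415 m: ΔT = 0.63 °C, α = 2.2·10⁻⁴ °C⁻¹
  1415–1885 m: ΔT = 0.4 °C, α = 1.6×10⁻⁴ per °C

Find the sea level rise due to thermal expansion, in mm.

0–65 m: 3.5×10⁻⁴ × 65 × 0.59 = 0.0134225 m
340 × 2.3×10⁻⁴ × 0.86 = 0.067252 m
2.4×10⁻⁴ × 210 × 0.7 = 0.03528 m
615–1415 m: 800 × 2.2×10⁻⁴ × 0.63 = 0.11088 m
Layer 5: 0.4 × 470 × 1.6×10⁻⁴ = 0.03008 m
Δh = 0.0134225 + 0.067252 + 0.03528 + 0.11088 + 0.03008 = 0.2569145 m

Δh = 257 mm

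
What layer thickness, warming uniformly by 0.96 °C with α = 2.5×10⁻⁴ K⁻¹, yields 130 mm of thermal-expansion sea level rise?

542 m

H = Δh/(αΔT) = 0.13 / (2.5×10⁻⁴ × 0.96) ≈ 541.7 m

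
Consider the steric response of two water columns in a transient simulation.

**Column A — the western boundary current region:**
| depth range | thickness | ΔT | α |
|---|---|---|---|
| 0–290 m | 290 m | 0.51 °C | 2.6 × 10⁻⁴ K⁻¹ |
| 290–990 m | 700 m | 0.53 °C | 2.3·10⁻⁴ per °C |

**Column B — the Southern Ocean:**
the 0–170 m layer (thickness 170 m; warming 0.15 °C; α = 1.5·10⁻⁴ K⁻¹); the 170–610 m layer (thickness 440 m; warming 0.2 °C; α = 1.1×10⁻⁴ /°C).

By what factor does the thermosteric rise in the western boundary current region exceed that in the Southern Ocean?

a factor of 9.2

A Layer 1: 290 × 2.6×10⁻⁴ × 0.51 = 0.038454 m
A Layer 2: 700 × 2.3×10⁻⁴ × 0.53 = 0.08533 m
A total: 0.123784 m
B 0.15 × 1.5×10⁻⁴ × 170 = 0.003825 m
B 0.2 × 1.1×10⁻⁴ × 440 = 0.00968 m
B total: 0.013505 m
Ratio: 0.123784 / 0.013505 ≈ 9.166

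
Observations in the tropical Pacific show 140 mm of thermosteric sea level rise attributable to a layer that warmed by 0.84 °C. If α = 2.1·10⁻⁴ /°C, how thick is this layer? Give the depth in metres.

H = Δh/(αΔT) = 0.14 / (2.1×10⁻⁴ × 0.84) ≈ 793.7 m

H ≈ 794 m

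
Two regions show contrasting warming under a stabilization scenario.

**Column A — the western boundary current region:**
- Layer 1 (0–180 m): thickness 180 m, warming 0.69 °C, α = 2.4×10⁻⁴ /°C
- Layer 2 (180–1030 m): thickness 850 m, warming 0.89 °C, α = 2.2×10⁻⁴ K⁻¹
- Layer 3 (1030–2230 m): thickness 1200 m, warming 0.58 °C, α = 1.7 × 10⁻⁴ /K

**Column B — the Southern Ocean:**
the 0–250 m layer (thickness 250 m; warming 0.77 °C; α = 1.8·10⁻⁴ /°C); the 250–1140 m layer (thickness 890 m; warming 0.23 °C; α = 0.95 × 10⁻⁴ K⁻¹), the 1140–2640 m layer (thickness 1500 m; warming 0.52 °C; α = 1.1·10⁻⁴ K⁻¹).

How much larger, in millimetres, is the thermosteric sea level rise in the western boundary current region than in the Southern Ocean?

175 mm

A 0–180 m: 0.69 × 180 × 2.4×10⁻⁴ = 0.029808 m
A Layer 2: 0.89 × 850 × 2.2×10⁻⁴ = 0.16643 m
A 1030–2230 m: 1200 × 1.7×10⁻⁴ × 0.58 = 0.11832 m
A total: 0.314558 m
B Layer 1: 0.77 × 1.8×10⁻⁴ × 250 = 0.03465 m
B 250–1140 m: 0.95×10⁻⁴ × 0.23 × 890 = 0.0194465 m
B Layer 3: 0.52 × 1.1×10⁻⁴ × 1500 = 0.08580 m
B total: 0.1398965 m
Difference: 0.314558 − 0.1398965 = 0.1746615 m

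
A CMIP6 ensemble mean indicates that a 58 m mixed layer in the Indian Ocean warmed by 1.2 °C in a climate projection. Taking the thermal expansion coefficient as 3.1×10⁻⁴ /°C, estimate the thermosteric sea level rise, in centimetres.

Δh = 2.16 cm

Δh = αΔT·H = 3.1×10⁻⁴ × 1.2 × 58 = 0.021576 m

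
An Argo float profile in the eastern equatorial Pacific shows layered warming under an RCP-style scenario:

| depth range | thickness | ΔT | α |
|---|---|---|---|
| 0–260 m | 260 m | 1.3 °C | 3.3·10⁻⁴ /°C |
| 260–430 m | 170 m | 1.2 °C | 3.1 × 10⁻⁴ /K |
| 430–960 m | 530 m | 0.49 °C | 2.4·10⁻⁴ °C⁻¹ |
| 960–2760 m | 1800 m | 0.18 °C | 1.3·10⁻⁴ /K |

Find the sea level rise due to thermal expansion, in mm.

279 mm

1.3 × 260 × 3.3×10⁻⁴ = 0.11154 m
3.1×10⁻⁴ × 170 × 1.2 = 0.06324 m
Layer 3: 2.4×10⁻⁴ × 0.49 × 530 = 0.062328 m
1800 × 0.18 × 1.3×10⁻⁴ = 0.04212 m
Δh = 0.11154 + 0.06324 + 0.062328 + 0.04212 = 0.279228 m ≈ 279 mm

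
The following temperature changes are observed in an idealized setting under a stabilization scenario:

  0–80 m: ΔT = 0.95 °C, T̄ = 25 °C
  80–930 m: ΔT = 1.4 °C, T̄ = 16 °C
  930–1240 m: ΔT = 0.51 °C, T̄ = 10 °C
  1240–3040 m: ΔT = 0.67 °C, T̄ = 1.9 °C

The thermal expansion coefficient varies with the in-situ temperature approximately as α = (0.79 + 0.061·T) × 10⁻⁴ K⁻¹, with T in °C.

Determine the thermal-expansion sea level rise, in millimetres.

Layer 1: α = (0.79 + 0.061×25)×10⁻⁴ = 2.315×10⁻⁴ K⁻¹
Layer 2: α = (0.79 + 0.061×16)×10⁻⁴ = 1.766×10⁻⁴ K⁻¹
Layer 3: α = (0.79 + 0.061×10)×10⁻⁴ = 1.4×10⁻⁴ K⁻¹
Layer 4: α = (0.79 + 0.061×1.9)×10⁻⁴ = 0.9059×10⁻⁴ K⁻¹
0–80 m: 2.315×10⁻⁴ × 0.95 × 80 = 0.017594 m
850 × 1.766×10⁻⁴ × 1.4 = 0.210154 m
930–1240 m: 1.4×10⁻⁴ × 310 × 0.51 = 0.022134 m
Layer 4: 0.67 × 1800 × 0.9059×10⁻⁴ = 0.10925154 m
Δh = 0.017594 + 0.210154 + 0.022134 + 0.10925154 = 0.35913354 m ≈ 360 mm

Δh = 360 mm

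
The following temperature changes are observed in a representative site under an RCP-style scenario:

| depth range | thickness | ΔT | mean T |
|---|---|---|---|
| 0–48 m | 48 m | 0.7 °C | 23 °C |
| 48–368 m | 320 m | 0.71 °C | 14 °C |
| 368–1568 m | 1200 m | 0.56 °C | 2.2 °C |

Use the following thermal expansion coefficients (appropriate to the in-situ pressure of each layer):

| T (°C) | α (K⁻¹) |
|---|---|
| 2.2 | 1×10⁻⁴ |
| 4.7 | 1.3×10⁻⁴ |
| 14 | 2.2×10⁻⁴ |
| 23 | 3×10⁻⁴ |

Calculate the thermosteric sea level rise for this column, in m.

Layer 1 at 23 °C → α = 3×10⁻⁴ K⁻¹
Layer 2 at 14 °C → α = 2.2×10⁻⁴ K⁻¹
Layer 3 at 2.2 °C → α = 1×10⁻⁴ K⁻¹
48 × 3×10⁻⁴ × 0.7 = 0.01008 m
2.2×10⁻⁴ × 320 × 0.71 = 0.049984 m
Layer 3: 1200 × 0.56 × 1×10⁻⁴ = 0.06720 m
Δh = 0.01008 + 0.049984 + 0.06720 = 0.127264 m

0.127 m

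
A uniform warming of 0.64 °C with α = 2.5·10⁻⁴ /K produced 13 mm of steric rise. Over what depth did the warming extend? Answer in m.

H = Δh/(αΔT) = 0.013 / (2.5×10⁻⁴ × 0.64) = 81.25 m

about 81 m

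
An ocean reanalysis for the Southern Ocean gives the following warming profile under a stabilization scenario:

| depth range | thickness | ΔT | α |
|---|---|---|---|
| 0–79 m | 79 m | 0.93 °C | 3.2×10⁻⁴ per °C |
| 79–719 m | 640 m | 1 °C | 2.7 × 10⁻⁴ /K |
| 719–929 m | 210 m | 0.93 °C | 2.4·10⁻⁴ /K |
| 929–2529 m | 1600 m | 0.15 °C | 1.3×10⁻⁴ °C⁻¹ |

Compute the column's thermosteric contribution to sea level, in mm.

Δh ≈ 270 mm

79 × 3.2×10⁻⁴ × 0.93 = 0.0235104 m
640 × 1 × 2.7×10⁻⁴ = 0.17280 m
Layer 3: 210 × 2.4×10⁻⁴ × 0.93 = 0.046872 m
929–2529 m: 1.3×10⁻⁴ × 1600 × 0.15 = 0.03120 m
Δh = 0.0235104 + 0.17280 + 0.046872 + 0.03120 = 0.2743824 m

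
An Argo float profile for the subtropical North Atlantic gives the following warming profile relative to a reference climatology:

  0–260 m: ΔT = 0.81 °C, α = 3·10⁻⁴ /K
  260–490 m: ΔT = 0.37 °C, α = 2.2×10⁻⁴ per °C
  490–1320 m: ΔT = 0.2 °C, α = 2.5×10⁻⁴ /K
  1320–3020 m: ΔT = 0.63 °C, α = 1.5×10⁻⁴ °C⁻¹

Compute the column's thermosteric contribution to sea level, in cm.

Layer 1: 260 × 3×10⁻⁴ × 0.81 = 0.06318 m
260–490 m: 0.37 × 230 × 2.2×10⁻⁴ = 0.018722 m
830 × 2.5×10⁻⁴ × 0.2 = 0.04150 m
1700 × 0.63 × 1.5×10⁻⁴ = 0.16065 m
Δh = 0.06318 + 0.018722 + 0.04150 + 0.16065 = 0.284052 m ≈ 28 cm

about 28 cm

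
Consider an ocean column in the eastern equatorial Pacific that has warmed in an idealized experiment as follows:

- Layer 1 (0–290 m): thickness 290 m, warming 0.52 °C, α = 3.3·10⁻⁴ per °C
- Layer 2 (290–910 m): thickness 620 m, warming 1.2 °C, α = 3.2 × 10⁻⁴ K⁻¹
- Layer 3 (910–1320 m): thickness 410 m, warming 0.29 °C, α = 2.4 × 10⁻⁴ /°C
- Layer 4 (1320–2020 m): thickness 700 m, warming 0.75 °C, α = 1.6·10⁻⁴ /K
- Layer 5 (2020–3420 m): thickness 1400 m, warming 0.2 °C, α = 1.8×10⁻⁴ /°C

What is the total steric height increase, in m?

Δh ≈ 0.45 m

3.3×10⁻⁴ × 290 × 0.52 = 0.049764 m
Layer 2: 620 × 1.2 × 3.2×10⁻⁴ = 0.23808 m
Layer 3: 410 × 2.4×10⁻⁴ × 0.29 = 0.028536 m
1320–2020 m: 700 × 1.6×10⁻⁴ × 0.75 = 0.08400 m
Layer 5: 1400 × 0.2 × 1.8×10⁻⁴ = 0.05040 m
Δh = 0.049764 + 0.23808 + 0.028536 + 0.08400 + 0.05040 = 0.45078 m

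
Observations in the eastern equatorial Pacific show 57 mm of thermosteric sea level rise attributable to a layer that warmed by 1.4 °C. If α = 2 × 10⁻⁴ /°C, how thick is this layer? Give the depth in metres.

H = Δh/(αΔT) = 0.057 / (2×10⁻⁴ × 1.4) ≈ 203.6 m

200 m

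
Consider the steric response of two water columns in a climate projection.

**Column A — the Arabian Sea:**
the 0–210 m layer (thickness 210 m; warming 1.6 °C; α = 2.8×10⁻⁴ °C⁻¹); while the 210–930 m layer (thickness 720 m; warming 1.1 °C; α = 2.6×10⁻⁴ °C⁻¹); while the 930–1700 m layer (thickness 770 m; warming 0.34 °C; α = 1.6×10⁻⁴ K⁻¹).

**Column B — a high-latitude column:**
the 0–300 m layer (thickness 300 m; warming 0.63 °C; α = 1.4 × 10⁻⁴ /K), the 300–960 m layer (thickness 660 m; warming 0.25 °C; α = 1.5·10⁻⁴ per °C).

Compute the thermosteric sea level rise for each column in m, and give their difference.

A 1.6 × 210 × 2.8×10⁻⁴ = 0.09408 m
A 1.1 × 2.6×10⁻⁴ × 720 = 0.20592 m
A 930–1700 m: 770 × 1.6×10⁻⁴ × 0.34 = 0.041888 m
A total: 0.341888 m
B Layer 1: 300 × 1.4×10⁻⁴ × 0.63 = 0.02646 m
B Layer 2: 0.25 × 660 × 1.5×10⁻⁴ = 0.02475 m
B total: 0.05121 m
Difference: 0.341888 − 0.05121 = 0.290678 m

Δh_A ≈ 0.34 m, Δh_B ≈ 0.051 m; difference ≈ 0.29 m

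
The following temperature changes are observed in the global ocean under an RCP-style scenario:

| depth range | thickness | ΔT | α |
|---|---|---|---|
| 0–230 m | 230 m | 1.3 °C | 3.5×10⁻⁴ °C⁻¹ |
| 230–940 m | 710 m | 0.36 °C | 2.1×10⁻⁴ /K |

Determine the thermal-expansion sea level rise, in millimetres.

Layer 1: 1.3 × 230 × 3.5×10⁻⁴ = 0.10465 m
2.1×10⁻⁴ × 710 × 0.36 = 0.053676 m
Δh = 0.10465 + 0.053676 = 0.158326 m ≈ 158 mm

158 mm of thermosteric rise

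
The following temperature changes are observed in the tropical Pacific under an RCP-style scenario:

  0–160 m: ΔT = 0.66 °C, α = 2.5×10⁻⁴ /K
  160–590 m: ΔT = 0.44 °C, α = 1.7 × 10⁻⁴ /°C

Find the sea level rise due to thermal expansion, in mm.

Δh = 59 mm

0.66 × 160 × 2.5×10⁻⁴ = 0.02640 m
Layer 2: 0.44 × 1.7×10⁻⁴ × 430 = 0.032164 m
Δh = 0.02640 + 0.032164 = 0.058564 m ≈ 59 mm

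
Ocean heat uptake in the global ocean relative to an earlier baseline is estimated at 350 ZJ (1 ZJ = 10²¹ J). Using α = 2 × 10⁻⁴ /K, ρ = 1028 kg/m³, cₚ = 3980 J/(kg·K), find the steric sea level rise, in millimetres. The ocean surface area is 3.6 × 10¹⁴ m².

Per unit area: Q = 350×10²¹ / (3.6×10¹⁴) ≈ 9.722×10⁸ J/m²
Δh = αQ/(ρcₚ) = 2×10⁻⁴ × 9.722×10⁸ / (1028 × 3980) ≈ 0.047524 m

47.5 mm of thermosteric rise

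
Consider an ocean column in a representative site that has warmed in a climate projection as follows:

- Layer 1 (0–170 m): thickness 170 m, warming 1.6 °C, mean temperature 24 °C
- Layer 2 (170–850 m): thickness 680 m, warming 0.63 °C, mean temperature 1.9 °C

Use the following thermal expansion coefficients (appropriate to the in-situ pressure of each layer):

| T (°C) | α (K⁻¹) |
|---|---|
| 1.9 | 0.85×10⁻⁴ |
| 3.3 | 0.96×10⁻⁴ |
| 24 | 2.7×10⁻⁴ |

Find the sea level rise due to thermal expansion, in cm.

Layer 1 at 24 °C → α = 2.7×10⁻⁴ K⁻¹
Layer 2 at 1.9 °C → α = 0.85×10⁻⁴ K⁻¹
Layer 1: 170 × 2.7×10⁻⁴ × 1.6 = 0.07344 m
170–850 m: 0.63 × 0.85×10⁻⁴ × 680 = 0.036414 m
Δh = 0.07344 + 0.036414 = 0.109854 m

11.0 cm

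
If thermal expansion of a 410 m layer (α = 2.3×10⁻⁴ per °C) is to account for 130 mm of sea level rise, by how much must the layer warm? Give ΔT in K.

about 1.38 K

ΔT = Δh/(αH) = 0.13 / (2.3×10⁻⁴ × 410) ≈ 1.379 K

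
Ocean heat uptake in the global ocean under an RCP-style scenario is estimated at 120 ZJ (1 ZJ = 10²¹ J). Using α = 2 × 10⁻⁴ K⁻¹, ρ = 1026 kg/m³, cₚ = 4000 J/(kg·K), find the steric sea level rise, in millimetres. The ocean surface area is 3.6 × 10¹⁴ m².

Per unit area: Q = 120×10²¹ / (3.6×10¹⁴) ≈ 3.333×10⁸ J/m²
Δh = αQ/(ρcₚ) = 2×10⁻⁴ × 3.333×10⁸ / (1026 × 4000) ≈ 0.016243 m

about 16 mm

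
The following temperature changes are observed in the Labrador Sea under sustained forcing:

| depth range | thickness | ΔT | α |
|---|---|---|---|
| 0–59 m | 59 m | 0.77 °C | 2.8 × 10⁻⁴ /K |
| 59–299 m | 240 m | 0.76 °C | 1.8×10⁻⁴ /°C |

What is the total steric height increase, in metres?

Δh = 0.046 m

Layer 1: 59 × 0.77 × 2.8×10⁻⁴ = 0.0127204 m
0.76 × 1.8×10⁻⁴ × 240 = 0.032832 m
Δh = 0.0127204 + 0.032832 = 0.0455524 m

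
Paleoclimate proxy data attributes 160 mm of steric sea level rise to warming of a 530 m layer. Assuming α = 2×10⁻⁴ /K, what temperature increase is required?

ΔT = Δh/(αH) = 0.16 / (2×10⁻⁴ × 530) ≈ 1.509 °C

1.51 °C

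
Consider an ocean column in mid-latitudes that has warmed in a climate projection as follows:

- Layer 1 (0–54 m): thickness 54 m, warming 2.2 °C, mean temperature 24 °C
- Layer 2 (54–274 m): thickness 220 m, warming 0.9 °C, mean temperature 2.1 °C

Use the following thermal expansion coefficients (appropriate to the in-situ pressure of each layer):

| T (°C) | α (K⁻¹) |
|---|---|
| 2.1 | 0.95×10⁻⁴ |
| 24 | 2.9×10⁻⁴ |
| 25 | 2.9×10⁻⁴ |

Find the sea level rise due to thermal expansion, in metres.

Layer 1 at 24 °C → α = 2.9×10⁻⁴ K⁻¹
Layer 2 at 2.1 °C → α = 0.95×10⁻⁴ K⁻¹
Layer 1: 54 × 2.9×10⁻⁴ × 2.2 = 0.034452 m
0.95×10⁻⁴ × 0.9 × 220 = 0.01881 m
Δh = 0.034452 + 0.01881 = 0.053262 m ≈ 0.053 m

0.053 m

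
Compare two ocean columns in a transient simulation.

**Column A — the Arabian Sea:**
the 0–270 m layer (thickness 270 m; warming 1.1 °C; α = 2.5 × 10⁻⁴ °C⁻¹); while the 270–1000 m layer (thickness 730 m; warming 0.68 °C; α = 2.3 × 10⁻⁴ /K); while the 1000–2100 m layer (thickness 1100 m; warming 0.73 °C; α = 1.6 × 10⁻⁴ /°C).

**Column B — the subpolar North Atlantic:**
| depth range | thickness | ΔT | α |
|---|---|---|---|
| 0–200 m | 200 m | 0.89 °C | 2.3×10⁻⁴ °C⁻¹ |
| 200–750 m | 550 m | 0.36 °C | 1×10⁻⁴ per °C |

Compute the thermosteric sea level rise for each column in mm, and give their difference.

A 0–270 m: 2.5×10⁻⁴ × 270 × 1.1 = 0.07425 m
A Layer 2: 0.68 × 2.3×10⁻⁴ × 730 = 0.114172 m
A Layer 3: 0.73 × 1.6×10⁻⁴ × 1100 = 0.12848 m
A total: 0.316902 m
B 2.3×10⁻⁴ × 0.89 × 200 = 0.04094 m
B 1×10⁻⁴ × 550 × 0.36 = 0.01980 m
B total: 0.06074 m
Difference: 0.316902 − 0.06074 = 0.256162 m

Δh_A ≈ 317 mm, Δh_B ≈ 60.7 mm; difference ≈ 256 mm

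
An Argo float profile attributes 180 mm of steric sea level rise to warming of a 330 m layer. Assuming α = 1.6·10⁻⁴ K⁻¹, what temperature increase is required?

ΔT = Δh/(αH) = 0.18 / (1.6×10⁻⁴ × 330) ≈ 3.409 K

3.41 K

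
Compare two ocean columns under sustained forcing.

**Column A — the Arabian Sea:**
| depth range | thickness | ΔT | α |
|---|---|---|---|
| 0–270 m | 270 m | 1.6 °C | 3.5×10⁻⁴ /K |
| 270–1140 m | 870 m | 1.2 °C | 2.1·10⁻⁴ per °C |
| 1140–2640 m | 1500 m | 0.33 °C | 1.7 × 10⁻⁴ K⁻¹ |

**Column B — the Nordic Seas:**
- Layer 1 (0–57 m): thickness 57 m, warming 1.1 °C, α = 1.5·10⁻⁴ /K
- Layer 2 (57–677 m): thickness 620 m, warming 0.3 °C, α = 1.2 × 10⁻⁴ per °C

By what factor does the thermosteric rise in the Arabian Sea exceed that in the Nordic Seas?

A 0–270 m: 270 × 3.5×10⁻⁴ × 1.6 = 0.15120 m
A Layer 2: 2.1×10⁻⁴ × 1.2 × 870 = 0.21924 m
A 1140–2640 m: 1500 × 1.7×10⁻⁴ × 0.33 = 0.08415 m
A total: 0.45459 m
B 0–57 m: 1.1 × 1.5×10⁻⁴ × 57 = 0.009405 m
B 620 × 0.3 × 1.2×10⁻⁴ = 0.02232 m
B total: 0.031725 m
Ratio: 0.45459 / 0.031725 ≈ 14.33

≈ 14×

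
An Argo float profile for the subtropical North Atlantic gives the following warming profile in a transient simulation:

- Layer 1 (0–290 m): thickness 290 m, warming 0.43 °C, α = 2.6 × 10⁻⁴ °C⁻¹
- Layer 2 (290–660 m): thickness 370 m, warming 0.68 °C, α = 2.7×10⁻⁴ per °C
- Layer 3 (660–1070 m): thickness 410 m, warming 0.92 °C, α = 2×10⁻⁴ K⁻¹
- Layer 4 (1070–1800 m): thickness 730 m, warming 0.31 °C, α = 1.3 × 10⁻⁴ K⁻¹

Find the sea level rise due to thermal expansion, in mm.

210 mm

Layer 1: 290 × 0.43 × 2.6×10⁻⁴ = 0.032422 m
2.7×10⁻⁴ × 370 × 0.68 = 0.067932 m
660–1070 m: 0.92 × 410 × 2×10⁻⁴ = 0.07544 m
Layer 4: 730 × 1.3×10⁻⁴ × 0.31 = 0.029419 m
Δh = 0.032422 + 0.067932 + 0.07544 + 0.029419 = 0.205213 m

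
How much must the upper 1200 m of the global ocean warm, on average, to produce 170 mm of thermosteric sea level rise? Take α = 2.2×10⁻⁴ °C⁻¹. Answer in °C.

ΔT = Δh/(αH) = 0.17 / (2.2×10⁻⁴ × 1200) ≈ 0.6439 °C

0.644 °C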